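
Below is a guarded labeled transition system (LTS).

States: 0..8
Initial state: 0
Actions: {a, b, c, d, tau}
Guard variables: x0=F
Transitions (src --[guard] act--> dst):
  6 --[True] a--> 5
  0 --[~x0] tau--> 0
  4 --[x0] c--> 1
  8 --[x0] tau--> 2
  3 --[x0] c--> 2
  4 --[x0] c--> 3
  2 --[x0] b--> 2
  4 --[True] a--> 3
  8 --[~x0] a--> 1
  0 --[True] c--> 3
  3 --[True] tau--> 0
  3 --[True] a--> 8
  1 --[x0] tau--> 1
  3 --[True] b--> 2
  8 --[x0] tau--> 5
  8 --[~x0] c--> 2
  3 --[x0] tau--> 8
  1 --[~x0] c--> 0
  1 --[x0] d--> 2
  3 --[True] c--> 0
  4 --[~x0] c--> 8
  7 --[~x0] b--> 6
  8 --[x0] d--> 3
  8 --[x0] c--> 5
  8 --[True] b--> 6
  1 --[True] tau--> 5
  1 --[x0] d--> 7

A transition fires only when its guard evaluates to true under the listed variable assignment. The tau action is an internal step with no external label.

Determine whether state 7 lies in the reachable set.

After dropping false guards: 15 live edges.
Layer 0: {0}
Layer 1: {3}  total {0,3}
Layer 2: {2,8}  total {0,2,3,8}
Layer 3: {1,6}  total {0,1,2,3,6,8}
Layer 4: {5}  total {0,1,2,3,5,6,8}
R = {0,1,2,3,5,6,8}

Answer: UNREACHABLE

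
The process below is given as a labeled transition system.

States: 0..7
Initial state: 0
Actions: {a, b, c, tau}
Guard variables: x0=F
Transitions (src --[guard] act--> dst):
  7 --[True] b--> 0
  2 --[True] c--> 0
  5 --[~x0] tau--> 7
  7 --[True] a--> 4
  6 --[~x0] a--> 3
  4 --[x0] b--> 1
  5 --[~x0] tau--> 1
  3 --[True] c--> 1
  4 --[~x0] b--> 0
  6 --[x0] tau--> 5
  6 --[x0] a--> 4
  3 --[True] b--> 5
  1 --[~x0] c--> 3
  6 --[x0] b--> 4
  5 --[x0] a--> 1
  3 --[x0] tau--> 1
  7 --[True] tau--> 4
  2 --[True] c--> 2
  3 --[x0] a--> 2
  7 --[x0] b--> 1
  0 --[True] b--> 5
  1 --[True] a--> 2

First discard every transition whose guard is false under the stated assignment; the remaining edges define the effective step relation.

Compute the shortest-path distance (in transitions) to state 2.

Layered search for 2:
  Layer 0: {0}
  Layer 1: {5}
  Layer 2: {1,7}
  Layer 3: {2,3,4}
2 enters at depth 3; path b·tau·a

Answer: 3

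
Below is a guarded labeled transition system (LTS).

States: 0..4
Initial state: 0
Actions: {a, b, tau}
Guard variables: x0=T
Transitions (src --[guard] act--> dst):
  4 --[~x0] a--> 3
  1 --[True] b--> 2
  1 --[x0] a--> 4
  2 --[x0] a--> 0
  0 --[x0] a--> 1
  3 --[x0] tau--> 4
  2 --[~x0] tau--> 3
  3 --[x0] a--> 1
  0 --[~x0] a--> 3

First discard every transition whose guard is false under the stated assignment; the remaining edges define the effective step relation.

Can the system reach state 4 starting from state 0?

Answer: REACHABLE

Analysis:
6 transition(s) survive guard evaluation.
L0 = {0}
L1 = {1}  total {0,1}
L2 = {2,4}  total {0,1,2,4}
Reach set: {0,1,2,4}
trace reaching 4: a·a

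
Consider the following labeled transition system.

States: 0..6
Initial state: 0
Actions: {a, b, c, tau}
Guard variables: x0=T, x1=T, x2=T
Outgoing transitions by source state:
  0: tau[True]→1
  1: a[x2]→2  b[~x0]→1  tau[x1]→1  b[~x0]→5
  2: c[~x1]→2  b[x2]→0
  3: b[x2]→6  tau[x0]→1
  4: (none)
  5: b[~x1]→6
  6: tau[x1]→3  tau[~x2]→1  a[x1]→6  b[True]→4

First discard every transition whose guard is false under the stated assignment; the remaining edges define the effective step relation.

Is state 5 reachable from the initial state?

After dropping false guards: 9 live edges.
L0 = {0}
L1 = {1}  total {0,1}
L2 = {2}  total {0,1,2}
Reach set: {0,1,2}

Answer: UNREACHABLE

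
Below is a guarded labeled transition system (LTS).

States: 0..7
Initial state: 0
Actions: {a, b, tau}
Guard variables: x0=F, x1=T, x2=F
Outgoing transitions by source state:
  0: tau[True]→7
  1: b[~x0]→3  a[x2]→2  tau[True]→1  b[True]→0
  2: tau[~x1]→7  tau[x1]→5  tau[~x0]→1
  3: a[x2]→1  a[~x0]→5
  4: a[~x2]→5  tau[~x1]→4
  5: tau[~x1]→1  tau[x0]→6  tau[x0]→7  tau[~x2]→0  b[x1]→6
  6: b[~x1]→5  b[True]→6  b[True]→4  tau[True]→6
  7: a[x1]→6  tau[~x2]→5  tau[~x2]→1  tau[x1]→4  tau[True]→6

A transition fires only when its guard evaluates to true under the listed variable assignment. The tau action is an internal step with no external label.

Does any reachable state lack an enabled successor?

Answer: DEADLOCK-FREE

Working:
Reachable = {0,1,3,4,5,6,7}
  0: tau→7  [1 exit(s)]
  1: b→0  b→3  tau→1  [3 exit(s)]
  3: a→5  [1 exit(s)]
  4: a→5  [1 exit(s)]
  5: b→6  tau→0  [2 exit(s)]
  6: b→4  b→6  tau→6  [3 exit(s)]
  7: a→6  tau→1  tau→4  tau→5  tau→6  [5 exit(s)]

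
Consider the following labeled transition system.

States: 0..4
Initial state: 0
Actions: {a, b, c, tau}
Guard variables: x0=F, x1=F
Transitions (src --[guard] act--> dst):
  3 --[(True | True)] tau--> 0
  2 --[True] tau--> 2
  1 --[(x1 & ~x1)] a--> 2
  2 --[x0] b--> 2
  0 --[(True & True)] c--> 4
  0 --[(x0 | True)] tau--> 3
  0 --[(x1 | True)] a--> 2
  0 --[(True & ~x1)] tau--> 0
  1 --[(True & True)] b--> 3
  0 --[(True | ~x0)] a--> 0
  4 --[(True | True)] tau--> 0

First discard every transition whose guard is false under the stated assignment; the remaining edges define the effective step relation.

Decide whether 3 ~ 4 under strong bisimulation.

Answer: BISIMILAR

Trace:
Bisimulation quotient by refinement:
  π0 = {{0,1,2,3,4}}
  π1 = {{0},{1},{2,3,4}}
  π2 = {{0},{1},{2},{3,4}}
4 equivalence class(es) (converged in 3)
[3]={3,4}  [4]={3,4}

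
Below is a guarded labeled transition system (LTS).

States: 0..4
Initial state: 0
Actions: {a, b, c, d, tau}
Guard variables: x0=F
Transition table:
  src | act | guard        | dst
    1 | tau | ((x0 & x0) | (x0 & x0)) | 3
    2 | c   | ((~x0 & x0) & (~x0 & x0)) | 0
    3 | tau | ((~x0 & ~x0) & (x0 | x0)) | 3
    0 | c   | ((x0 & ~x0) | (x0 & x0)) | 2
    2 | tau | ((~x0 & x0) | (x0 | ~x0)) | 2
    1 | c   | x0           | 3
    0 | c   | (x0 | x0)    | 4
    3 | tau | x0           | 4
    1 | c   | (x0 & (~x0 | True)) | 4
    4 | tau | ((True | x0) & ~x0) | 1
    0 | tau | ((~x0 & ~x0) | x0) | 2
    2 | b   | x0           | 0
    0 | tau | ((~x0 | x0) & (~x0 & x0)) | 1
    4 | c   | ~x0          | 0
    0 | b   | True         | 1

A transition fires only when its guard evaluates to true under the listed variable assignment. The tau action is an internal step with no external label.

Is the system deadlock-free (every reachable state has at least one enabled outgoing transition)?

R = {0,1,2}
  0: b→1  tau→2  [2 exit(s)]
  1: ∅  [STUCK]
  2: tau→2  [1 exit(s)]
trace reaching 1: b

Answer: DEADLOCK at state 1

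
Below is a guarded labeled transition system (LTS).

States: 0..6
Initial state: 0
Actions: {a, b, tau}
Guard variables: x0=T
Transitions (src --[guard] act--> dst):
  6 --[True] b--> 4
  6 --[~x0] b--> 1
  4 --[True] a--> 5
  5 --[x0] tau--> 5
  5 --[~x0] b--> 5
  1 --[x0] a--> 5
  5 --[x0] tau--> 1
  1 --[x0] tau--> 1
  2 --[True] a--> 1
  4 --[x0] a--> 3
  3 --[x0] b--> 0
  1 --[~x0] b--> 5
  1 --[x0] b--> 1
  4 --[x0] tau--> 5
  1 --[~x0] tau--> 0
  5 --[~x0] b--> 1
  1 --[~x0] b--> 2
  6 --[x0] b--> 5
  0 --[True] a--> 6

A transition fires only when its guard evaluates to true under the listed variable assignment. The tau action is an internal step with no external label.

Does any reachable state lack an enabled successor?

Reach set: {0,1,3,4,5,6}
  0: a→6  [deg 1]
  1: a→5  b→1  tau→1  [deg 3]
  3: b→0  [deg 1]
  4: a→3  a→5  tau→5  [deg 3]
  5: tau→1  tau→5  [deg 2]
  6: b→4  b→5  [deg 2]

Answer: DEADLOCK-FREE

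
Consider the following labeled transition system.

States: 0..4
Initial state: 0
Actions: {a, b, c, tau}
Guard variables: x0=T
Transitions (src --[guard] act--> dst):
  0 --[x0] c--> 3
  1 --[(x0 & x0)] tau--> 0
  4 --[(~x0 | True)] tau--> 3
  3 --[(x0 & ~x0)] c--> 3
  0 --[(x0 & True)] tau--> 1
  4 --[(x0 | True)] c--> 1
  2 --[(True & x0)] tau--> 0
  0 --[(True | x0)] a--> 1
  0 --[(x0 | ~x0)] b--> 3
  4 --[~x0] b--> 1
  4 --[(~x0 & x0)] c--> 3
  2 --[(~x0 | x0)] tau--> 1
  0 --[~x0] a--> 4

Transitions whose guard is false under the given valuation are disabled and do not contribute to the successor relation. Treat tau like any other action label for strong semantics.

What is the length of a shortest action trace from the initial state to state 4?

Answer: UNREACHABLE

Trace:
Breadth-first toward 4:
  Layer 0: {0}
  Layer 1: {1,3}
4 never appears.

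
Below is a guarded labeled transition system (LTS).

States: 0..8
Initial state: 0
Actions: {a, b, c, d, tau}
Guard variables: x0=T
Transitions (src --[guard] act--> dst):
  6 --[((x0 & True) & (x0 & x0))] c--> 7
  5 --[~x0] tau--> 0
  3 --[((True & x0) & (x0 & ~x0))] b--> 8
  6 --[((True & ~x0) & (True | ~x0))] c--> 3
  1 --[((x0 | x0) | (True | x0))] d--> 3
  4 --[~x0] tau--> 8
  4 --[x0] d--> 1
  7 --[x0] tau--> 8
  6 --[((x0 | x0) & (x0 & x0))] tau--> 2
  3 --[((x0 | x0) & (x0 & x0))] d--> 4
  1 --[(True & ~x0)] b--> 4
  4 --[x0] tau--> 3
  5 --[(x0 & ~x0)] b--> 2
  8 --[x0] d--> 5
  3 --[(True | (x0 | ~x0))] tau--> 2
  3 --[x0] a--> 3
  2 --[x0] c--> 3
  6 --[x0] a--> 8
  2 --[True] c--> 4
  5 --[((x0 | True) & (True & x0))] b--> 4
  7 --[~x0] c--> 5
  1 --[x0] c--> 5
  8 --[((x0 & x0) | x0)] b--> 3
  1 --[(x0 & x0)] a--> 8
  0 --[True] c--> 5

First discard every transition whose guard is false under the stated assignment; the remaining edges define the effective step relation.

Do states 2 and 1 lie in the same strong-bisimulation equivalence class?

Compute ~ classes (split until stable):
  round 0: {{0,1,2,3,4,5,6,7,8}}
  round 1: {{0,2},{1},{3},{4},{5},{6},{7},{8}}
  round 2: {{0},{1},{2},{3},{4},{5},{6},{7},{8}}
9 equivalence class(es) (converged in 3)
2∈{2}, 1∈{1}

Answer: NOT BISIMILAR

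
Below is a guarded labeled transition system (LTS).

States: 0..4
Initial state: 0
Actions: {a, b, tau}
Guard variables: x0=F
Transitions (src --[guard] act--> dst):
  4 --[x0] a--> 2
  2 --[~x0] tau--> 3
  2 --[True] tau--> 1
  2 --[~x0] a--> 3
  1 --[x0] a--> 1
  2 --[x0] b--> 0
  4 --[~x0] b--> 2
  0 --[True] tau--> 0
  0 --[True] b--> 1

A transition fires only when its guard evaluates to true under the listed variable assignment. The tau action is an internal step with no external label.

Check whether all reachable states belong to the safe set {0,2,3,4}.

Answer: INVARIANT VIOLATED at state 1

Working:
Inv-set: {0,2,3,4}
Reachable = {0,1}
  0: ✓
  1: ✗ unsafe
witness against invariant: b → 1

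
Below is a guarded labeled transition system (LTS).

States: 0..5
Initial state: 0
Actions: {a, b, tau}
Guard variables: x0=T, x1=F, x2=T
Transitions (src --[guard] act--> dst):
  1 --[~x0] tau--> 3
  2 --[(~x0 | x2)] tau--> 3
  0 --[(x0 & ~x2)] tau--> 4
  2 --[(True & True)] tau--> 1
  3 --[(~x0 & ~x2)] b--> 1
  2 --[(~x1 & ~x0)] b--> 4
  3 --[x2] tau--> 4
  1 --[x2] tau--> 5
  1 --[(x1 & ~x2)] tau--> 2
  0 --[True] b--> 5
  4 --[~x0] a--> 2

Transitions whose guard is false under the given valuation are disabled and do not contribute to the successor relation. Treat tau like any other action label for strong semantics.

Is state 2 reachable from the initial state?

After dropping false guards: 5 live edges.
L0 = {0}
L1 = {5}  cumulative {0,5}
Reach set: {0,5}

Answer: UNREACHABLE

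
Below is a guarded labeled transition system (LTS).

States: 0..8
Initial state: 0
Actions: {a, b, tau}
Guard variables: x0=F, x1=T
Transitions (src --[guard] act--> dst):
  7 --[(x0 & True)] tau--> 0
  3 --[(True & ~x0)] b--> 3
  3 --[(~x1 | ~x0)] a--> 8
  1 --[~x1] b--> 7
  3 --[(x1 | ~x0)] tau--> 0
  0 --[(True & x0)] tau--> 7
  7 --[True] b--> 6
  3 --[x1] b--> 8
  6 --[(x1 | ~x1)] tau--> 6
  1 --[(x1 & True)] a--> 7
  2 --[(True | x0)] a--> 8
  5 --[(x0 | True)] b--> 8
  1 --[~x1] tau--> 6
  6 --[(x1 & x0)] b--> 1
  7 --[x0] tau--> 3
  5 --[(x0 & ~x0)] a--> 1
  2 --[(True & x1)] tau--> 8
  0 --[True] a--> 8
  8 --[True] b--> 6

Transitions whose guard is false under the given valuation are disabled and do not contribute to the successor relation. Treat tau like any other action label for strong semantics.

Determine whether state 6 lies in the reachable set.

Answer: REACHABLE

Working:
12 transition(s) survive guard evaluation.
depth 0: {0}
depth 1: {8}  cumulative {0,8}
depth 2: {6}  cumulative {0,6,8}
Reachable = {0,6,8}
witness 6: a·b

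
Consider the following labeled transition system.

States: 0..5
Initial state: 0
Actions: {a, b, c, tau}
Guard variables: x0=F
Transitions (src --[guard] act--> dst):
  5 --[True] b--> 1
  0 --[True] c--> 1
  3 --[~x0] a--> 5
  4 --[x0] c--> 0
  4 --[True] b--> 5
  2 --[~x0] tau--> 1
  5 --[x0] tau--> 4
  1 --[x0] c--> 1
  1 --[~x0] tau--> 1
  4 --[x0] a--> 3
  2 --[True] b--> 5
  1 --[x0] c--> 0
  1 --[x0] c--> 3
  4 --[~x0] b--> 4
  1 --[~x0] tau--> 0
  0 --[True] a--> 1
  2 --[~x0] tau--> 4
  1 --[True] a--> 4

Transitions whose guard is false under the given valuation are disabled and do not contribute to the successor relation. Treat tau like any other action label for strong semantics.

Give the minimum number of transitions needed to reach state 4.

BFS to 4:
  L0 = {0}
  L1 = {1}
  L2 = {4}
4 enters at depth 2; path a·a

Answer: 2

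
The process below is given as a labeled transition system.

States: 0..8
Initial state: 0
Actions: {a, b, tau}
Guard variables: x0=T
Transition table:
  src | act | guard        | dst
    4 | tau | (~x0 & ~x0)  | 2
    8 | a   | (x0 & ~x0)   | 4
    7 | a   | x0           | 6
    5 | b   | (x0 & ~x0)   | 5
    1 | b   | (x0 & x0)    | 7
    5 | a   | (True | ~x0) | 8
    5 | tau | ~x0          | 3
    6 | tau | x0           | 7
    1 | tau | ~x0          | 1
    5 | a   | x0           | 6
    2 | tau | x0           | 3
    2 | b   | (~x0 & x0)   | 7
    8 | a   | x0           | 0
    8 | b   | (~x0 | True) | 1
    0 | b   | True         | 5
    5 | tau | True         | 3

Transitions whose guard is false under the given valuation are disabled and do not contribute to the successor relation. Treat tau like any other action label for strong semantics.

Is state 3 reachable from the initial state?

After dropping false guards: 10 live edges.
Layer 0: {0}
Layer 1: {5}  cumulative {0,5}
Layer 2: {3,6,8}  cumulative {0,3,5,6,8}
Layer 3: {1,7}  cumulative {0,1,3,5,6,7,8}
Reachable = {0,1,3,5,6,7,8}
witness 3: b·tau

Answer: REACHABLE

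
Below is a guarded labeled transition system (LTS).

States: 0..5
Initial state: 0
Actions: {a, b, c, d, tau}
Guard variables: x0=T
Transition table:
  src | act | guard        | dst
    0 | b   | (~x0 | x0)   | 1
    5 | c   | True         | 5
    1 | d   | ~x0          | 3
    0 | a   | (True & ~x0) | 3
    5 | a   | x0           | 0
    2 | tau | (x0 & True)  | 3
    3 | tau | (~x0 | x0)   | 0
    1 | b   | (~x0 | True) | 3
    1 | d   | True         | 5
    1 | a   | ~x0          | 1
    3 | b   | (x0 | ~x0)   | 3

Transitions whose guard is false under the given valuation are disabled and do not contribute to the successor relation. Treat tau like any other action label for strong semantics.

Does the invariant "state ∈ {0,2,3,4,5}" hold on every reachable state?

Answer: INVARIANT VIOLATED at state 1

Trace:
Allowed set {0,2,3,4,5}
Reach set: {0,1,3,5}
  0: ok
  1: outside
  3: ok
  5: ok
reach 1 via b — violates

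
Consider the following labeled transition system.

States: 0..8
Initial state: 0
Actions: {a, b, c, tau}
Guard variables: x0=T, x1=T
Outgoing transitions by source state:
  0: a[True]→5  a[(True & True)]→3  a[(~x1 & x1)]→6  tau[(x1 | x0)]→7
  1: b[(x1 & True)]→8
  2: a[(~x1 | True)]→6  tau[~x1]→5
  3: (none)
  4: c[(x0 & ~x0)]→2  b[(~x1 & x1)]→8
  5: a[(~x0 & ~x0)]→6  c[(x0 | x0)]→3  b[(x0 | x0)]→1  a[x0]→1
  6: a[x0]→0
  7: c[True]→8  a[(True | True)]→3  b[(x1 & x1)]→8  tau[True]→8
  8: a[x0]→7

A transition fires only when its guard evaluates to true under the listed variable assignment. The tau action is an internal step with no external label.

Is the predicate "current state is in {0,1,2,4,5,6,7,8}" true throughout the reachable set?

Answer: INVARIANT VIOLATED at state 3

Analysis:
Allowed set {0,1,2,4,5,6,7,8}
R = {0,1,3,5,7,8}
  0: safe
  1: safe
  3: outside
  5: safe
  7: safe
  8: safe
reach 3 via a — violates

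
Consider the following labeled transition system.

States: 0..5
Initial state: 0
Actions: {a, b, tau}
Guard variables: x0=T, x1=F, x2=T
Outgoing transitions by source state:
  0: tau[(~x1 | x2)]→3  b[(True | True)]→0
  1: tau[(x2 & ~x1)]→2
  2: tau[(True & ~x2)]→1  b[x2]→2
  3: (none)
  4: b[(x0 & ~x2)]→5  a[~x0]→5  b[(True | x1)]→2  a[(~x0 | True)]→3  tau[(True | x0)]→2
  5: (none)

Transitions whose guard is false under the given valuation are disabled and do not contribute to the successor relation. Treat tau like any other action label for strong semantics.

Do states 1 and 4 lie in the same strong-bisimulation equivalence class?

Bisimulation quotient by refinement:
  π0 = {{0,1,2,3,4,5}}
  π1 = {{0},{1},{2},{3,5},{4}}
5 equivalence class(es) (converged in 2)
1∈{1}, 4∈{4}

Answer: NOT BISIMILAR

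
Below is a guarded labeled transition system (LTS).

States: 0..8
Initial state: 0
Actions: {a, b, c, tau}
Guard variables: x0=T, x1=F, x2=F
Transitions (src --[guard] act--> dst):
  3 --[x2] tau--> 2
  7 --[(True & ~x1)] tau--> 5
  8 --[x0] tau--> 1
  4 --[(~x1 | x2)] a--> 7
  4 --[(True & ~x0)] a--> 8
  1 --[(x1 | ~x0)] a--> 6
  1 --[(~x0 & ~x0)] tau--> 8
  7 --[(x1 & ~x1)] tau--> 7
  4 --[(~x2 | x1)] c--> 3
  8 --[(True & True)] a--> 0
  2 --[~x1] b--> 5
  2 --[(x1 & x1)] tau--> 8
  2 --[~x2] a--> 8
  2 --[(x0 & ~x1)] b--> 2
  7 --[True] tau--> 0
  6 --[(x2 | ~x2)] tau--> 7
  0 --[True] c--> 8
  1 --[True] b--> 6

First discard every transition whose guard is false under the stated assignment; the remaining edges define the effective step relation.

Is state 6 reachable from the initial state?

Answer: REACHABLE

Working:
After dropping false guards: 12 live edges.
L0 = {0}
L1 = {8}  total {0,8}
L2 = {1}  total {0,1,8}
L3 = {6}  total {0,1,6,8}
L4 = {7}  total {0,1,6,7,8}
L5 = {5}  total {0,1,5,6,7,8}
Reachable = {0,1,5,6,7,8}
Path to 6: c·tau·b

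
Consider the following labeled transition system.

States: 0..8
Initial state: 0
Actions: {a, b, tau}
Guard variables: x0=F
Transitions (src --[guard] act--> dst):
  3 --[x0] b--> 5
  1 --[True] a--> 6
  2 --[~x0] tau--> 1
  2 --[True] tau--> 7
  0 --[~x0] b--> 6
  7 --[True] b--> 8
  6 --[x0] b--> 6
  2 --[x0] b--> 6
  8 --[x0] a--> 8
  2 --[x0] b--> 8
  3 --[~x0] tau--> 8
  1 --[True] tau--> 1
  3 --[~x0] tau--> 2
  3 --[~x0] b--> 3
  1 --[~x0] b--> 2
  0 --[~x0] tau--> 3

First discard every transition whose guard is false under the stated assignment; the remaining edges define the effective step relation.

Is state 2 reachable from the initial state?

11 transition(s) survive guard evaluation.
depth 0: {0}
depth 1: {3,6}  cumulative {0,3,6}
depth 2: {2,8}  cumulative {0,2,3,6,8}
depth 3: {1,7}  cumulative {0,1,2,3,6,7,8}
R = {0,1,2,3,6,7,8}
Path to 2: tau·tau

Answer: REACHABLE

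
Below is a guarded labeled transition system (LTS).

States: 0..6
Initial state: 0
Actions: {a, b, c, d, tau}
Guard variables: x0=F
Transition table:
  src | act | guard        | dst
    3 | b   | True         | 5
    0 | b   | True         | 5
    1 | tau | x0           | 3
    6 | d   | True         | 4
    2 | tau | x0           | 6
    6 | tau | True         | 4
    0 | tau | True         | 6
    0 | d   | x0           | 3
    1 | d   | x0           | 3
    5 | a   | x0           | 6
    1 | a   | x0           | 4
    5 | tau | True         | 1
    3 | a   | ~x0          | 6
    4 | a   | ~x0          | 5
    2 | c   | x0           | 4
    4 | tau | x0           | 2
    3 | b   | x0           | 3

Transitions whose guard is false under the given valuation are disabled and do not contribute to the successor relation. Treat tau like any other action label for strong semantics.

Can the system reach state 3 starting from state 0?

Answer: UNREACHABLE

Working:
8 transition(s) survive guard evaluation.
depth 0: {0}
depth 1: {5,6}  cumulative {0,5,6}
depth 2: {1,4}  cumulative {0,1,4,5,6}
R = {0,1,4,5,6}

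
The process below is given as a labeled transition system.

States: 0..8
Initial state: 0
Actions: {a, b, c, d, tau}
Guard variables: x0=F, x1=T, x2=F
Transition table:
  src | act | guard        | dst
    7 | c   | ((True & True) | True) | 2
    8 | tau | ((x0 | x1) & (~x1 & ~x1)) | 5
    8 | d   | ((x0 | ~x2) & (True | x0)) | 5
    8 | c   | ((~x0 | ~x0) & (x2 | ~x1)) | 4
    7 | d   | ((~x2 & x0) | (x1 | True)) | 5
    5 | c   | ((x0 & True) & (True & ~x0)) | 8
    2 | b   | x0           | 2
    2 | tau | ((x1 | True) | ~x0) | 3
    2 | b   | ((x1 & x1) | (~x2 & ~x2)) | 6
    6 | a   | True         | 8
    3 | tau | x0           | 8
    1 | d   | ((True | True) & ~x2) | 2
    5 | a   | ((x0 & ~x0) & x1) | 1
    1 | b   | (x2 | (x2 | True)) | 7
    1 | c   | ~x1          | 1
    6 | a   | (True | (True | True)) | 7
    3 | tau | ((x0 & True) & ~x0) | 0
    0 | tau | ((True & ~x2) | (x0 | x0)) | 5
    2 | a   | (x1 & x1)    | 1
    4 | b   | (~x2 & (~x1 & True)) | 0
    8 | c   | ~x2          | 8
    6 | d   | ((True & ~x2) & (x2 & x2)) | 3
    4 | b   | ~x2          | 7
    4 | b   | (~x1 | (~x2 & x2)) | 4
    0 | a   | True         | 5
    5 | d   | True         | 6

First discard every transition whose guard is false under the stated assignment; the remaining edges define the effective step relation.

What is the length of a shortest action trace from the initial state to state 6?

BFS to 6:
  L0 = {0}
  L1 = {5}
  L2 = {6}
6 enters at depth 2; path a·d

Answer: 2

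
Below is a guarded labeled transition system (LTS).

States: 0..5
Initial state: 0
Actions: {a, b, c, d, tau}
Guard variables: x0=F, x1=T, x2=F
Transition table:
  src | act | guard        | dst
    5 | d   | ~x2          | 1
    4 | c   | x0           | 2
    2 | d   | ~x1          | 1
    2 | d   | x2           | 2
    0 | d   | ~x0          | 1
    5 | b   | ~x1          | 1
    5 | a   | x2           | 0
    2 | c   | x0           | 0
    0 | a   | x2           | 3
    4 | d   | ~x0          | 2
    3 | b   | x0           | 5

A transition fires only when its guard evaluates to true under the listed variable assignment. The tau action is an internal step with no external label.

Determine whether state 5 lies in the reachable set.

Answer: UNREACHABLE

Analysis:
After dropping false guards: 3 live edges.
Layer 0: {0}
Layer 1: {1}  cumulative {0,1}
R = {0,1}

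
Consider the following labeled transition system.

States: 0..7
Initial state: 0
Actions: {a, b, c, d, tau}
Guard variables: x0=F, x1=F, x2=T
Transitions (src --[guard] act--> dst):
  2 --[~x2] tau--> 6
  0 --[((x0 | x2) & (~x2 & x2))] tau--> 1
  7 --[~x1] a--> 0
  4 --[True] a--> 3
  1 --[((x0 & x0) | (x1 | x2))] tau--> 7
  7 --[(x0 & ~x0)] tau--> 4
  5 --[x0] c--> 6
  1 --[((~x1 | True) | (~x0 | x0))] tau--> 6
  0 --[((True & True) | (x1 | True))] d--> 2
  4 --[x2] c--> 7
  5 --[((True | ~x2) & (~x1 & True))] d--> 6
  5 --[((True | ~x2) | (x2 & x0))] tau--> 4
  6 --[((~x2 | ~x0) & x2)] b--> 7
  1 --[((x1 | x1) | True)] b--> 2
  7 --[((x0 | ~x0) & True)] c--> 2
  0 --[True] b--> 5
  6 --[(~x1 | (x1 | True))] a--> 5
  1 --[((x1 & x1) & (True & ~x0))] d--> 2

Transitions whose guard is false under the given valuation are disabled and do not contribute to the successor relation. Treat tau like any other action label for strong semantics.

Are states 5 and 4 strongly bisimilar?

Compute ~ classes (split until stable):
  π0 = {{0,1,2,3,4,5,6,7}}
  π1 = {{0},{1},{2,3},{4,7},{5},{6}}
  π2 = {{0},{1},{2,3},{4},{5},{6},{7}}
7 equivalence class(es) (converged in 3)
5∈{5}, 4∈{4}

Answer: NOT BISIMILAR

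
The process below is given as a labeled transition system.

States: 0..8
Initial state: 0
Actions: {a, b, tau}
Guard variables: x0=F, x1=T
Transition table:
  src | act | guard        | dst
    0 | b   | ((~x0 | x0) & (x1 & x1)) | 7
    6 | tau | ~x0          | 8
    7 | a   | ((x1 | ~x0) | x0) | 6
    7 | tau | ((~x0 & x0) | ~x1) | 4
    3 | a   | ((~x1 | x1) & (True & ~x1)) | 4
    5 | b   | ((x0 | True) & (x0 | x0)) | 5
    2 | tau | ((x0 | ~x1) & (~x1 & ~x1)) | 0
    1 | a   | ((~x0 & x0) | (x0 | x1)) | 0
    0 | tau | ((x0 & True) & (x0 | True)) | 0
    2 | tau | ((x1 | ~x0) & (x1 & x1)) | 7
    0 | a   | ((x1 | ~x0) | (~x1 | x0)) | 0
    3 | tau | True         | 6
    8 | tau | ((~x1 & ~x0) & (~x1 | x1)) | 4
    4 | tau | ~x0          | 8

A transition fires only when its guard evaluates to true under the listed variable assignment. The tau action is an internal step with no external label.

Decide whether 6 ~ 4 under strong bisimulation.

Answer: BISIMILAR

Trace:
Refine partition for ~:
  π0 = {{0,1,2,3,4,5,6,7,8}}
  π1 = {{0},{1,7},{2,3,4,6},{5,8}}
  π2 = {{0},{1},{2},{3},{4,6},{5,8},{7}}
Fixed point at round 3; 7 class(es).
6∈{4,6}, 4∈{4,6}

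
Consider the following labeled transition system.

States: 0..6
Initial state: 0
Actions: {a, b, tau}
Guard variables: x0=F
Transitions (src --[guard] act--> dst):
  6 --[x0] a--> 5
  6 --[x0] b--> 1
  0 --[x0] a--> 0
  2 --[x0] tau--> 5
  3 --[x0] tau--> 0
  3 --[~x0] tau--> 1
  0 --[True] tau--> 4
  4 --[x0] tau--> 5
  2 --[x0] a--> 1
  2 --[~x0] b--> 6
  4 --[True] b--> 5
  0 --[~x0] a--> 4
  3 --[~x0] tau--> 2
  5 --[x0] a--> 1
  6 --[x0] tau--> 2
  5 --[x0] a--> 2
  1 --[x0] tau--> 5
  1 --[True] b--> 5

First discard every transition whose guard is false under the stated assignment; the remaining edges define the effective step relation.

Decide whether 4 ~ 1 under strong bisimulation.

Compute ~ classes (split until stable):
  round 0: {{0,1,2,3,4,5,6}}
  round 1: {{0},{1,2,4},{3},{5,6}}
stable after 2 split(s): 4 block(s)
class of 4: {1,2,4}; class of 1: {1,2,4}

Answer: BISIMILAR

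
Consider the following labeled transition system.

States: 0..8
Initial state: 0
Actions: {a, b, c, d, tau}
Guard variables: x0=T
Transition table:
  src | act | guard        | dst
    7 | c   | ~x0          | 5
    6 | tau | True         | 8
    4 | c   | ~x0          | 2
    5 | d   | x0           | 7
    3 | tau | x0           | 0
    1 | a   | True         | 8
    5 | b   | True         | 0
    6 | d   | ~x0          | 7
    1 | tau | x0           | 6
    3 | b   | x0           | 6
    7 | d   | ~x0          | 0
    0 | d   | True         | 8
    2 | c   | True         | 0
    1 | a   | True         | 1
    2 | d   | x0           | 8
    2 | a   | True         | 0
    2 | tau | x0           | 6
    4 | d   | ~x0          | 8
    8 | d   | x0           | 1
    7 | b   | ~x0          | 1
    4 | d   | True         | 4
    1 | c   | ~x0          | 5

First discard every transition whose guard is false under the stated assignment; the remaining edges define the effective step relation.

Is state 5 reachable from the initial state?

After dropping false guards: 15 live edges.
Layer 0: {0}
Layer 1: {8}  cumulative {0,8}
Layer 2: {1}  cumulative {0,1,8}
Layer 3: {6}  cumulative {0,1,6,8}
R = {0,1,6,8}

Answer: UNREACHABLE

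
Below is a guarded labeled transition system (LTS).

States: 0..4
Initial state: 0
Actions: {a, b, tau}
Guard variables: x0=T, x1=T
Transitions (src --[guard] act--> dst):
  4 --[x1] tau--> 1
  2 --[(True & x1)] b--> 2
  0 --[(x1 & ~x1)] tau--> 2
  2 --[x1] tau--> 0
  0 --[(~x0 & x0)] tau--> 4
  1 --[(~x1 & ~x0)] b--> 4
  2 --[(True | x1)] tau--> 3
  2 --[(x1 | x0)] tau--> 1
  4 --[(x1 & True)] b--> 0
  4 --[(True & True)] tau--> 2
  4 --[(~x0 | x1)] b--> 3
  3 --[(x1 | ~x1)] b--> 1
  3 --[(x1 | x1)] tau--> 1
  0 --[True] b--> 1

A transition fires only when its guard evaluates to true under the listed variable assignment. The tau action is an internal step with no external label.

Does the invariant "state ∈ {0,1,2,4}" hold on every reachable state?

Answer: INVARIANT HOLDS

Working:
Allowed set {0,1,2,4}
Reach set: {0,1}
  0: ✓
  1: ✓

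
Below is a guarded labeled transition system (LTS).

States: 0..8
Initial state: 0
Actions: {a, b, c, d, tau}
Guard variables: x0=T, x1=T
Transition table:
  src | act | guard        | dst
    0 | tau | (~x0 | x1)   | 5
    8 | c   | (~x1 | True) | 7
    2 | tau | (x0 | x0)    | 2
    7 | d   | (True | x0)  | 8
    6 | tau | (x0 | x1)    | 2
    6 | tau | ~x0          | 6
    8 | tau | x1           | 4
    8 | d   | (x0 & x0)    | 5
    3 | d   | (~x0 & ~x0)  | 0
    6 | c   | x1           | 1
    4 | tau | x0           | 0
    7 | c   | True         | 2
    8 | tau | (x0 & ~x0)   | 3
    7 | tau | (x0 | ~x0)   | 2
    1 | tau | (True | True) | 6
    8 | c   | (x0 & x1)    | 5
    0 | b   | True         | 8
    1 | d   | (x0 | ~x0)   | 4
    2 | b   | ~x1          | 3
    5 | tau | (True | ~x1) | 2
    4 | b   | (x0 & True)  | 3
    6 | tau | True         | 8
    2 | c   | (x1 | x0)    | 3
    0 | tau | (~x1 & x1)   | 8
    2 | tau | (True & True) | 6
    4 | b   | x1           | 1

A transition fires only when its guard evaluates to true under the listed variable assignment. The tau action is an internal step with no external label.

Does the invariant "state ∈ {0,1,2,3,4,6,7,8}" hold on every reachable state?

Answer: INVARIANT VIOLATED at state 5

Working:
Safe = {0,1,2,3,4,6,7,8}
Reach set: {0,1,2,3,4,5,6,7,8}
  0: ok
  1: ok
  2: ok
  3: ok
  4: ok
  5: ✗ unsafe
  6: ok
  7: ok
  8: ok
witness against invariant: tau → 5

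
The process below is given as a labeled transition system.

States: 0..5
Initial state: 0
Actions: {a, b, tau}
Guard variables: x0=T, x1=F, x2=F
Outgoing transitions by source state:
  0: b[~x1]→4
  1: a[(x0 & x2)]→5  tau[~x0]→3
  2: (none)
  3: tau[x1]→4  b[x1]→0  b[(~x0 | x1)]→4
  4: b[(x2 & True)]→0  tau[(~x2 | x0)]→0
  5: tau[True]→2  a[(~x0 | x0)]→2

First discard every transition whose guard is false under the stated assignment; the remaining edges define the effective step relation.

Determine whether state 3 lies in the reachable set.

Answer: UNREACHABLE

Analysis:
4 transition(s) survive guard evaluation.
Layer 0: {0}
Layer 1: {4}  total {0,4}
Reachable = {0,4}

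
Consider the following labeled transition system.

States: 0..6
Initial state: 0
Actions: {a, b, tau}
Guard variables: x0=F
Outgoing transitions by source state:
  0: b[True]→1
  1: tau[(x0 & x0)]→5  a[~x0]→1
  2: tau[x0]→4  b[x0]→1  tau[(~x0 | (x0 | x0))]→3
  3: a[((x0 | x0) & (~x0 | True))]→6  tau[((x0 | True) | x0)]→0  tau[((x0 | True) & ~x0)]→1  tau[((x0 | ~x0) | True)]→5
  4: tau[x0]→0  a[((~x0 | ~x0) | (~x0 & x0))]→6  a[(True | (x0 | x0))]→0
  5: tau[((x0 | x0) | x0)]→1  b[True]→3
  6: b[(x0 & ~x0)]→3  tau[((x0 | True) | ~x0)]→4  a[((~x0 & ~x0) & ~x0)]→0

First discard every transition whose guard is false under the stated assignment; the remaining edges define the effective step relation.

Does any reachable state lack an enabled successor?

Reachable = {0,1}
  0: b→1  [1 out]
  1: a→1  [1 out]

Answer: DEADLOCK-FREE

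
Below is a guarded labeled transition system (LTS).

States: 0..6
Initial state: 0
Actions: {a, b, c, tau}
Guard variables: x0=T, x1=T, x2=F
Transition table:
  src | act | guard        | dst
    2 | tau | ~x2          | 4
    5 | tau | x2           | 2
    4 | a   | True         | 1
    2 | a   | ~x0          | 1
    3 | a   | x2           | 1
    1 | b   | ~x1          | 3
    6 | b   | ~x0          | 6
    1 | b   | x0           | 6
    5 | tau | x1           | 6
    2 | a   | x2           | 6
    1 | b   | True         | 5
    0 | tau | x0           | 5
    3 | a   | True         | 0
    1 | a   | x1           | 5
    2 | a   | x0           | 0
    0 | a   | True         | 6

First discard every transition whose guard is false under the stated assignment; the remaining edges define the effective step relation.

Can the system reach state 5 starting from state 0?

10 transition(s) survive guard evaluation.
Layer 0: {0}
Layer 1: {5,6}  now seen {0,5,6}
Reachable = {0,5,6}
Path to 5: tau

Answer: REACHABLE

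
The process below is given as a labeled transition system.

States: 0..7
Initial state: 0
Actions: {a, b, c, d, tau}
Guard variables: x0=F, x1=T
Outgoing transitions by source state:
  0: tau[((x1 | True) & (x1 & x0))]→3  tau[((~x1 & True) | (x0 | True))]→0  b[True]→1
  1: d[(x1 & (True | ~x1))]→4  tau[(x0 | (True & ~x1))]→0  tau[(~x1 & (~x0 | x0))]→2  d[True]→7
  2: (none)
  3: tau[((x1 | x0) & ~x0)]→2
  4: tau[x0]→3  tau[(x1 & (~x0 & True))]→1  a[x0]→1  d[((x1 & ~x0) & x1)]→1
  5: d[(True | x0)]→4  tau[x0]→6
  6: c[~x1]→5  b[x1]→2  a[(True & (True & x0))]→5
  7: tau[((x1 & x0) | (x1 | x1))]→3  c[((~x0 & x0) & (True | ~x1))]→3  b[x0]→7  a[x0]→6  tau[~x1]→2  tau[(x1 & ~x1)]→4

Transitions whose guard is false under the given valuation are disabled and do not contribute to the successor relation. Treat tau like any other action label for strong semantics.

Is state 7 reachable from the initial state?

Answer: REACHABLE

Working:
After dropping false guards: 10 live edges.
depth 0: {0}
depth 1: {1}  now seen {0,1}
depth 2: {4,7}  now seen {0,1,4,7}
depth 3: {3}  now seen {0,1,3,4,7}
depth 4: {2}  now seen {0,1,2,3,4,7}
Reach set: {0,1,2,3,4,7}
Path to 7: b·d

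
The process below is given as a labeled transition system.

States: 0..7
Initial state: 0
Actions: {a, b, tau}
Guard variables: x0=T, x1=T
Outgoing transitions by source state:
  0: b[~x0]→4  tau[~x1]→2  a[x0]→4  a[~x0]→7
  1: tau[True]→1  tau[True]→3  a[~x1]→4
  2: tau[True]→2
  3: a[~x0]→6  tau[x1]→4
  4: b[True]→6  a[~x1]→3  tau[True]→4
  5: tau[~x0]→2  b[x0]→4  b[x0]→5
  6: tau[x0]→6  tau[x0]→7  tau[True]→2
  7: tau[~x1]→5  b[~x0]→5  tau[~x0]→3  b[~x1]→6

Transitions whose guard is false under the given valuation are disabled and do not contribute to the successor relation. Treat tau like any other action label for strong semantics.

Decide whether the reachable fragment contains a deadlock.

Reach set: {0,2,4,6,7}
  0: a→4  [1 exit(s)]
  2: tau→2  [1 exit(s)]
  4: b→6  tau→4  [2 exit(s)]
  6: tau→2  tau→6  tau→7  [3 exit(s)]
  7: ∅  [no exit]
trace reaching 7: a·b·tau

Answer: DEADLOCK at state 7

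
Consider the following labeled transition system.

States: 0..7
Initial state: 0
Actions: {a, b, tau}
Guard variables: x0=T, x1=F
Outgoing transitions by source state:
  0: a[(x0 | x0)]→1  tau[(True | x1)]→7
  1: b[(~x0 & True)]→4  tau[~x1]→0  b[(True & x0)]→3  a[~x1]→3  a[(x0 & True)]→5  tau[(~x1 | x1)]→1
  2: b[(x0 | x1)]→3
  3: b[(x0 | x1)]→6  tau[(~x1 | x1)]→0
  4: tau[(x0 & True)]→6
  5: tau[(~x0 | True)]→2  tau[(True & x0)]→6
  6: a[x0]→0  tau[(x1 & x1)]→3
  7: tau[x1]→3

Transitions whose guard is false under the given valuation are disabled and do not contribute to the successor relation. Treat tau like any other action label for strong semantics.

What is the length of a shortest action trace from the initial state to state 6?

Answer: 3

Trace:
BFS to 6:
  L0 = {0}
  L1 = {1,7}
  L2 = {3,5}
  L3 = {2,6}
first hit 6 at d=3 via a·a·b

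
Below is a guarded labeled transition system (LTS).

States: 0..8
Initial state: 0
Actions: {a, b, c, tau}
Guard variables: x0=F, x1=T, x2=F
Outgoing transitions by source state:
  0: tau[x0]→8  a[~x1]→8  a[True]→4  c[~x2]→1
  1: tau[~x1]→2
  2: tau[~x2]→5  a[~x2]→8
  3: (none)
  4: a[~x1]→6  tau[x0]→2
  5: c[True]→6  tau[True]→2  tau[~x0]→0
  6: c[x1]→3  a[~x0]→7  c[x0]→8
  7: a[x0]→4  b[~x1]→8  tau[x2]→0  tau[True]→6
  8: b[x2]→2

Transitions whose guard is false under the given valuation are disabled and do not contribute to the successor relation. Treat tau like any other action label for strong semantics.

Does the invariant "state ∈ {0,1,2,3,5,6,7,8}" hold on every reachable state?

Answer: INVARIANT VIOLATED at state 4

Analysis:
Allowed set {0,1,2,3,5,6,7,8}
Reachable = {0,1,4}
  0: ✓
  1: ✓
  4: VIOLATES
witness against invariant: a → 4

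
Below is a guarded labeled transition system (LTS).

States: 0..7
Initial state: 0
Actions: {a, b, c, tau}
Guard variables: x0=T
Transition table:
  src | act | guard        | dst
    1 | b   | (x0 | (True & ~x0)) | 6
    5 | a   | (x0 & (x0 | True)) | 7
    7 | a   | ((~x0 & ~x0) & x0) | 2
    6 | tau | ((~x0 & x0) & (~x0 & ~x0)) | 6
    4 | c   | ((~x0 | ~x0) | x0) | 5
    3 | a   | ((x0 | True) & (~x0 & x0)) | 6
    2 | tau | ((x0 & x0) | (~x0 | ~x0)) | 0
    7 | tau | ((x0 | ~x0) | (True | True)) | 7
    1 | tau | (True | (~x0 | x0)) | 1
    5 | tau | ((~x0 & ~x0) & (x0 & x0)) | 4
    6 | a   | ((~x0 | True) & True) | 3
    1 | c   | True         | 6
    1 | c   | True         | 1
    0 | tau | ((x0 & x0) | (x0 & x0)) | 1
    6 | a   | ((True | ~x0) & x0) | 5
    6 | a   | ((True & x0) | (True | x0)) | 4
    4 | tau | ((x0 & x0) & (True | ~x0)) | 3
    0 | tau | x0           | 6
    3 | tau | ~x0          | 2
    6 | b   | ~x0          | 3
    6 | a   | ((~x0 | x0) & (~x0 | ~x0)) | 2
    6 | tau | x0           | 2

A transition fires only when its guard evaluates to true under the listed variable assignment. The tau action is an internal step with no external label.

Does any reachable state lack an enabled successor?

Answer: DEADLOCK at state 3

Trace:
Reachable = {0,1,2,3,4,5,6,7}
  0: tau→1  tau→6  [2 exit(s)]
  1: b→6  c→1  c→6  tau→1  [4 exit(s)]
  2: tau→0  [1 exit(s)]
  3: ∅  [no exit]
  4: c→5  tau→3  [2 exit(s)]
  5: a→7  [1 exit(s)]
  6: a→3  a→4  a→5  tau→2  [4 exit(s)]
  7: tau→7  [1 exit(s)]
Path to 3: tau·a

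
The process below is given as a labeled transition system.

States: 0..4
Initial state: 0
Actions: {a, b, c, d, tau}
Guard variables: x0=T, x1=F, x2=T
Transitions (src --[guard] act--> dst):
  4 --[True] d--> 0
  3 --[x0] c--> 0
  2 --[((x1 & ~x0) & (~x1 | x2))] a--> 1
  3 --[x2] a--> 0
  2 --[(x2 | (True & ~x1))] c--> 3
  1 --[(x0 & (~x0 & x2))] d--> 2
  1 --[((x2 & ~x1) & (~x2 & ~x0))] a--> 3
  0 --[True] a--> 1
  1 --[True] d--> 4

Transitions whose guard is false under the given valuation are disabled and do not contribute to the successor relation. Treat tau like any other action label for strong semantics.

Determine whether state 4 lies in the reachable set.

6 transition(s) survive guard evaluation.
depth 0: {0}
depth 1: {1}  cumulative {0,1}
depth 2: {4}  cumulative {0,1,4}
Reachable = {0,1,4}
Path to 4: a·d

Answer: REACHABLE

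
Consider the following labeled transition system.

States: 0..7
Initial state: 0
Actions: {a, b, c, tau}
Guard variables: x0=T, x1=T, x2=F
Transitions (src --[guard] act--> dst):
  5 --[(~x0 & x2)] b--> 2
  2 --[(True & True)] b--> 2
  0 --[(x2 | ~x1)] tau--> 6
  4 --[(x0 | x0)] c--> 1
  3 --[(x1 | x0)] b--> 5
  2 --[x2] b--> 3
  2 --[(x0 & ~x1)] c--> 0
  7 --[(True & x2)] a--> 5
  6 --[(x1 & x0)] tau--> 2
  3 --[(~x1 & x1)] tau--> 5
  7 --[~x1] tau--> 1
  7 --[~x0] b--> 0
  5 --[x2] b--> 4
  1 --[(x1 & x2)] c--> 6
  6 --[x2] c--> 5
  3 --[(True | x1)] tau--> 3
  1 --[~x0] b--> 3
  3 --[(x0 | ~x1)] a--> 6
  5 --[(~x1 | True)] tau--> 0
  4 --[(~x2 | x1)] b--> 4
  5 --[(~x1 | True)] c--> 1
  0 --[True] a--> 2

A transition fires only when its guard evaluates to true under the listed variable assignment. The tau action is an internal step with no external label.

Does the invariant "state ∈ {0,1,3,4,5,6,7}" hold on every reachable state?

Answer: INVARIANT VIOLATED at state 2

Trace:
Allowed set {0,1,3,4,5,6,7}
R = {0,2}
  0: ✓
  2: VIOLATES
counterexample path to 2: a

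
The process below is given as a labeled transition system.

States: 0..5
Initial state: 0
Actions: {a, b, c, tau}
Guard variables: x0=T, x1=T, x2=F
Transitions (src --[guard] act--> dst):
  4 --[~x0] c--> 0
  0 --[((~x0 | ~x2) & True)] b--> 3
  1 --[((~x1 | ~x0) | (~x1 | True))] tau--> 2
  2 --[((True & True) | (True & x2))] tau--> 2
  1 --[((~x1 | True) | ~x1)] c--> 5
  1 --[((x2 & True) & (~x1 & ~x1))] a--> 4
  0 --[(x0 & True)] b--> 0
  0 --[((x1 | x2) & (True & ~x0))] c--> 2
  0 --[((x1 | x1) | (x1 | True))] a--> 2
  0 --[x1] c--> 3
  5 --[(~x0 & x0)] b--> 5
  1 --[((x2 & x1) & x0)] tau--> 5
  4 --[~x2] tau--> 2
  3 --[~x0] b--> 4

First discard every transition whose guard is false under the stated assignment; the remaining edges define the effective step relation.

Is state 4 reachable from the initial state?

8 transition(s) survive guard evaluation.
Layer 0: {0}
Layer 1: {2,3}  cumulative {0,2,3}
Reachable = {0,2,3}

Answer: UNREACHABLE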